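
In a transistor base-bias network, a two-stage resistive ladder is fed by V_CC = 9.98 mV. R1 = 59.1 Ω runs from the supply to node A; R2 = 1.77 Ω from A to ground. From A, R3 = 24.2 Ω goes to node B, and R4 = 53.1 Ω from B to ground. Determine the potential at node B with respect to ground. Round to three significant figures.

The second stage (R3 + R4 = 77.30 Ω) loads node A in parallel with R2.
R2 ‖ (R3+R4) = 1.730 Ω.
First divider: V_A = V_CC · 1.730/(59.1 + 1.730) = 0.2839 mV.
V_B = V_A × 0.6869 = 0.1950 mV.

V_B ≈ 0.195 mV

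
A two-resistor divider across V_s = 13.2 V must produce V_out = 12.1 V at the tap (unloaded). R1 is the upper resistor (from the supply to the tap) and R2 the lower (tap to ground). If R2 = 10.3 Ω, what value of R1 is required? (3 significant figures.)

The divider ratio is R2/(R1+R2) = 12.1/13.2 = 0.9167.
So R1 = R2 · (V_s/V_out − 1) = 10.3 × (13.2/12.1 − 1) = 10.3 × 0.09091 = 0.9364 Ω.

R1 ≈ 0.936 Ω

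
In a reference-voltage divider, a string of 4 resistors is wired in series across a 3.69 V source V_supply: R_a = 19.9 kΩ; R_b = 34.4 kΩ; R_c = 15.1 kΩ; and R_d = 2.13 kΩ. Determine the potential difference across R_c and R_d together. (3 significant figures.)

V ≈ 0.889 V

Series total: ΣR = 19.9 + 34.4 + 15.1 + 2.13 = 71.53 kΩ.
R_{R_c..R_d} = 15.1 + 2.13 = 17.23 kΩ.
By the voltage-divider rule, V = 3.69 × 17.23/71.53 = 0.8888 V.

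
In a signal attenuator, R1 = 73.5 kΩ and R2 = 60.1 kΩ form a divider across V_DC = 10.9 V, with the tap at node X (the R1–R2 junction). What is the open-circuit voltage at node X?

Open-circuit (no load on X): V_th = V_DC · R2/(R1 + R2) = 10.9 × 60.1/(73.50 + 60.1) = 4.903 V.

V_th ≈ 4.90 V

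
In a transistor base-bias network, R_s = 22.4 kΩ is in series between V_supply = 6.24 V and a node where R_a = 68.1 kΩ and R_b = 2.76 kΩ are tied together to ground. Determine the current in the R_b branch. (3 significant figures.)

Parallel bank: R_p = 1/(1/68.1 + 1/2.76) = 2.652 kΩ.
V_A by voltage divider: V_A = 6.24 × 2.652/(22.4 + 2.652) = 0.6607 V.
Branch current I = V_A/R_b = 0.6607/2.76 = 0.2394 mA.
(Check via current divider: I_total = 0.2491 mA; share G_k/ΣG = 0.9610 → same result.)

I ≈ 0.239 mA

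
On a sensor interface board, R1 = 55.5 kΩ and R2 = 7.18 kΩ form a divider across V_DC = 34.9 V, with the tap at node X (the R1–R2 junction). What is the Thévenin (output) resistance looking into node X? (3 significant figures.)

R_th ≈ 6.36 kΩ

Zeroing V_DC shorts the top of R1 to ground, so R_th = R1 ‖ R2 = 6.358 kΩ.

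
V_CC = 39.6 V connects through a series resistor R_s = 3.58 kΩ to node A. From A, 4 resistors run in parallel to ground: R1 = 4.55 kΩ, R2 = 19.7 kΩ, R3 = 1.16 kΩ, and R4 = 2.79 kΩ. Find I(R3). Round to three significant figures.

I ≈ 5.39 mA

Combine the parallel branches: R_p = (1/4.55 + 1/19.7 + 1/1.16 + 1/2.79)⁻¹ = 0.6707 kΩ.
Node voltage V_A = V_CC · R_p/(R_s + R_p) = 39.6 × 0.1578 = 6.248 V.
I(R3) = V_A / R3 = 6.248/1.16 = 5.386 mA.
(Equivalently: I_total = 9.316 mA, then current-divider fraction G_k/ΣG = 0.5782.)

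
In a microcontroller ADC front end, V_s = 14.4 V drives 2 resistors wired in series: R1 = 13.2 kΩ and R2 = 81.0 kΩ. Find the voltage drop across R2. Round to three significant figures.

V ≈ 12.4 V

Total series resistance ΣR = 13.2 + 81.0 = 94.20 kΩ.
By the voltage-divider rule, V = 14.4 × 81.00/94.20 = 12.38 V.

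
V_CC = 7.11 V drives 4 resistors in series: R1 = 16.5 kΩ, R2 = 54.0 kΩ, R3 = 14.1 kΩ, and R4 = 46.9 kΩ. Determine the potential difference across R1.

V ≈ 0.892 V

ΣR = 16.5 + 54.0 + 14.1 + 46.9 = 131.5 kΩ.
By the voltage-divider rule, V = 7.11 × 16.50/131.5 = 0.8921 V.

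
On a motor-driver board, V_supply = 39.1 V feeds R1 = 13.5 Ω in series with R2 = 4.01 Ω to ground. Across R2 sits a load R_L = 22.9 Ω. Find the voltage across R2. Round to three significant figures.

V_out ≈ 7.89 V

First combine the lower leg with the load: R2 ‖ R_L = 3.412 Ω.
Then V_out = V_supply · R2'/(R1 + R2') = 39.1 × 3.412/16.91 = 7.889 V.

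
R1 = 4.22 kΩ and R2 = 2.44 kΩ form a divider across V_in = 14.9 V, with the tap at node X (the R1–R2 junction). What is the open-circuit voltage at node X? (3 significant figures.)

Open-circuit (no load on X): V_th = V_in · R2/(R1 + R2) = 14.9 × 2.44/(4.220 + 2.44) = 5.459 V.

V_th ≈ 5.46 V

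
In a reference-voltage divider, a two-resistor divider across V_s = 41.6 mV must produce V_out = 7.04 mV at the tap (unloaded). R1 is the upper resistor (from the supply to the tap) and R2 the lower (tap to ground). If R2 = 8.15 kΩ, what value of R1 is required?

Required fraction k = V_out/V_s = 0.1692.
R1 = R2·(1/k − 1) = 8.15 × 4.909 = 40.01 kΩ.

R1 ≈ 40.0 kΩ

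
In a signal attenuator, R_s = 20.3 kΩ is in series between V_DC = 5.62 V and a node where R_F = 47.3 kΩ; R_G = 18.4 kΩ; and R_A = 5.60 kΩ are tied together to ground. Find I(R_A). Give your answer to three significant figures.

I ≈ 0.163 mA

Combine the parallel branches: R_p = (1/47.3 + 1/18.4 + 1/5.60)⁻¹ = 3.936 kΩ.
V_A = 5.62 × 3.936/24.24 = 0.9127 V.
I(R_A) = V_A / R_A = 0.9127/5.60 = 0.1630 mA.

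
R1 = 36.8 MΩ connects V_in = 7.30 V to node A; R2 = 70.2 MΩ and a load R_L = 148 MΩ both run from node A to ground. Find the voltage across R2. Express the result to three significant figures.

V_out ≈ 4.12 V

R2 ‖ R_L = (70.2 × 148)/(70.2 + 148) = 47.62 MΩ.
Now apply the divider: V_out = 7.30 × 0.5641 = 4.118 V.
(Unloaded it would be 4.79 V; the load pulls it down.)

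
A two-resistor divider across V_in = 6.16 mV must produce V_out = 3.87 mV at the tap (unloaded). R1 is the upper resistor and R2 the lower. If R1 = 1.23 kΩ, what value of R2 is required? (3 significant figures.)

R2 ≈ 2.08 kΩ

The divider ratio is R2/(R1+R2) = 3.87/6.16 = 0.6282.
Rearranging, R2 = R1·k/(1−k) = 1.23 × 1.690 = 2.079 kΩ.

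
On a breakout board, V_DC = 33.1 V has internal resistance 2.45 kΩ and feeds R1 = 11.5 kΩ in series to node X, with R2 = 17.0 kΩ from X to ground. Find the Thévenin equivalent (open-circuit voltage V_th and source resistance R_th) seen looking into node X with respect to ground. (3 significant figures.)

R1' = 2.45 + 11.5 = 13.95 kΩ (source resistance + R1).
V_th is the unloaded tap voltage: V_DC · R2/(R1'+R2) = 33.1 × 0.5493 = 18.18 V.
Zeroing V_DC shorts the top of R1' to ground, so R_th = R1' ‖ R2 = 7.662 kΩ.

V_th ≈ 18.2 V, R_th ≈ 7.66 kΩ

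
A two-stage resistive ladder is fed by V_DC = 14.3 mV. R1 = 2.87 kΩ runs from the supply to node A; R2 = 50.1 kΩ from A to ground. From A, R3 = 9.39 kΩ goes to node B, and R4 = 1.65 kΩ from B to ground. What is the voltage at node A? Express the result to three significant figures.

V_A ≈ 10.9 mV

The second stage (R3 + R4 = 11.04 kΩ) loads node A in parallel with R2.
R2 ‖ (R3+R4) = 9.047 kΩ.
First divider: V_A = V_DC · 9.047/(2.87 + 9.047) = 10.86 mV.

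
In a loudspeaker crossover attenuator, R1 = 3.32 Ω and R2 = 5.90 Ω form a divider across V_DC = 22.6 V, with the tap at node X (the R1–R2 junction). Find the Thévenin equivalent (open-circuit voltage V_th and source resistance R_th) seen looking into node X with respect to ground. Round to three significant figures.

With X open, the divider is unloaded: V_th = 22.6 × 5.90/9.220 = 14.46 V.
With V_DC suppressed (replaced by a short), R_th = R1 ‖ R2 = (3.320 × 5.90)/(3.320 + 5.90) = 2.125 Ω.

V_th ≈ 14.5 V, R_th ≈ 2.12 Ω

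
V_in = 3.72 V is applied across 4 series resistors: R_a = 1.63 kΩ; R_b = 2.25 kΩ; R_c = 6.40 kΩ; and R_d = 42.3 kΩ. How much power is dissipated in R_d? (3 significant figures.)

The common current is I = 3.72/52.58 = 0.07075 mA.
V(R_d) = I·R = 2.993 V; P = V·I = 2.993 × 0.07075 = 0.2117 mW.

P ≈ 0.212 mW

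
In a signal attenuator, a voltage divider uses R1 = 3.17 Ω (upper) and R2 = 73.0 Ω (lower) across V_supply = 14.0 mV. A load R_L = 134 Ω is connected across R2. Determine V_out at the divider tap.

First combine the lower leg with the load: R2 ‖ R_L = 47.26 Ω.
Now apply the divider: V_out = 14.0 × 0.9371 = 13.12 mV.
(Unloaded it would be 13.4 mV; the load pulls it down.)

V_out ≈ 13.1 mV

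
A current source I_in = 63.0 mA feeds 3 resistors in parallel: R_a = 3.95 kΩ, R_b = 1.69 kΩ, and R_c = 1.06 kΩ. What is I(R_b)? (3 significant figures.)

I ≈ 20.8 mA

Total conductance ΣG = 1/3.95 + 1/1.69 + 1/1.06 = 1.788 (units of 1/kΩ).
Current divider: I(R_b) = I_in · G_k/ΣG = 63.0 × (0.5917/1.788) = 63.0 × 0.3309 = 20.85 mA.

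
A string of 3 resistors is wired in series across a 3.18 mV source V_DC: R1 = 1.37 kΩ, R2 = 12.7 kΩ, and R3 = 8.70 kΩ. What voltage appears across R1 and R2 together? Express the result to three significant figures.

V ≈ 1.96 mV

ΣR = 1.37 + 12.7 + 8.70 = 22.77 kΩ.
R_{R1..R2} = 1.37 + 12.7 = 14.07 kΩ.
Voltage divider: V = V_DC · (14.07 / 22.77) = 3.18 × 0.6179 = 1.965 mV.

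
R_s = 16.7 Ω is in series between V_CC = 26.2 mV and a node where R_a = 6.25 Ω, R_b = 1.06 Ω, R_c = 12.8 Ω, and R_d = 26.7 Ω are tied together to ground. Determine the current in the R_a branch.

I ≈ 0.196 mA

Combine the parallel branches: R_p = (1/6.25 + 1/1.06 + 1/12.8 + 1/26.7)⁻¹ = 0.8204 Ω.
V_A = 26.2 × 0.8204/17.52 = 1.227 mV.
Branch current I = V_A/R_a = 1.227/6.25 = 0.1963 mA.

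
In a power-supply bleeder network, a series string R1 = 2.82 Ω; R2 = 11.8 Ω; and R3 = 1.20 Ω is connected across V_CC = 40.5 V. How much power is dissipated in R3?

P ≈ 7.86 W

The common current is I = 40.5/15.82 = 2.560 A.
P(R3) = I²·R3 = (2.560)² × 1.20 = 7.865 W.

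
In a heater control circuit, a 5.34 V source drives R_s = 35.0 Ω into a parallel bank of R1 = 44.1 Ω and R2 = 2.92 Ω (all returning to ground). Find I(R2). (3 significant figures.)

Combine the parallel branches: R_p = (1/44.1 + 1/2.92)⁻¹ = 2.739 Ω.
V_A = 5.34 × 2.739/37.74 = 0.3875 V.
I(R2) = V_A / R2 = 0.3875/2.92 = 0.1327 A.

I ≈ 0.133 A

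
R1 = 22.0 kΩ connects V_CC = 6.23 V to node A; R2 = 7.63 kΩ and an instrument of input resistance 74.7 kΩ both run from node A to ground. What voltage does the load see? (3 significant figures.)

V_out ≈ 1.49 V

R2 ‖ R_L = (7.63 × 74.7)/(7.63 + 74.7) = 6.923 kΩ.
Then V_out = V_CC · R2'/(R1 + R2') = 6.23 × 6.923/28.92 = 1.491 V.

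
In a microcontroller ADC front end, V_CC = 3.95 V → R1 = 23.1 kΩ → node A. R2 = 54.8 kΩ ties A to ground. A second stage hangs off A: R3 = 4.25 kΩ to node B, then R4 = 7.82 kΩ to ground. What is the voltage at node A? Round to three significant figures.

The second stage (R3 + R4 = 12.07 kΩ) loads node A in parallel with R2.
R2 ‖ (R3+R4) = 9.891 kΩ.
V_A = 3.95 × 9.891/(23.1 + 9.891) = 1.184 V.

V_A ≈ 1.18 V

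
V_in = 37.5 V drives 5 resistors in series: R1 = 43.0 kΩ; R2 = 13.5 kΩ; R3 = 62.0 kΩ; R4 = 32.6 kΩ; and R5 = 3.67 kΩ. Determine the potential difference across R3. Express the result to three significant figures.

V ≈ 15.0 V

Total series resistance ΣR = 43.0 + 13.5 + 62.0 + 32.6 + 3.67 = 154.8 kΩ.
Voltage divider: V = V_in · (62.00 / 154.8) = 37.5 × 0.4006 = 15.02 V.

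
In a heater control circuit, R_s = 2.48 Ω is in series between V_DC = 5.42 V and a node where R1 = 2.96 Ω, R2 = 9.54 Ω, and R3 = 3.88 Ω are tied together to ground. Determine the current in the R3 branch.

Parallel bank: R_p = 1/(1/2.96 + 1/9.54 + 1/3.88) = 1.428 Ω.
V_A by voltage divider: V_A = 5.42 × 1.428/(2.48 + 1.428) = 1.980 V.
I(R3) = V_A / R3 = 1.980/3.88 = 0.5104 A.

I ≈ 0.510 A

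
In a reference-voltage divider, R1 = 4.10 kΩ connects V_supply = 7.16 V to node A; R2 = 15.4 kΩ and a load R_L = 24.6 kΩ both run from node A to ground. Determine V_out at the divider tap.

V_out ≈ 5.00 V

The load sits in parallel with R2, giving an effective lower resistance R2' = R2·R_L/(R2+R_L) = 9.471 kΩ.
Voltage divider with the loaded lower leg: V_out = 7.16 × 9.471/(4.10 + 9.471) = 7.16 × 0.6979 = 4.997 V.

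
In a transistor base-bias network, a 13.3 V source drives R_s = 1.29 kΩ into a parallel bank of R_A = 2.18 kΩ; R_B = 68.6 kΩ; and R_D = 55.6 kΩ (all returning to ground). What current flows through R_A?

Equivalent of the parallel group: R_p = 2.036 kΩ.
V_A by voltage divider: V_A = 13.3 × 2.036/(1.29 + 2.036) = 8.141 V.
I(R_A) = V_A / R_A = 8.141/2.18 = 3.734 mA.

I ≈ 3.73 mA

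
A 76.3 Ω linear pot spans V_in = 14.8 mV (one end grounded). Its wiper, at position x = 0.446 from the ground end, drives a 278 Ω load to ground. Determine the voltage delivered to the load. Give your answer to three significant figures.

Lower segment x·R_p = 34.03 Ω; upper segment (1−x)·R_p = 42.27 Ω.
R_L loads the lower segment: effective lower R = 30.32 Ω.
Then V_out = V_in · 30.32/(42.27 + 30.32) = 6.182 mV.

V_out ≈ 6.18 mV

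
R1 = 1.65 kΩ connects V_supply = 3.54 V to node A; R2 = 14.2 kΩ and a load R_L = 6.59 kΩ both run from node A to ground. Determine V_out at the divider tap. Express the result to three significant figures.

V_out ≈ 2.59 V

The load sits in parallel with R2, giving an effective lower resistance R2' = R2·R_L/(R2+R_L) = 4.501 kΩ.
Then V_out = V_supply · R2'/(R1 + R2') = 3.54 × 4.501/6.151 = 2.590 V.
(Unloaded it would be 3.17 V; the load pulls it down.)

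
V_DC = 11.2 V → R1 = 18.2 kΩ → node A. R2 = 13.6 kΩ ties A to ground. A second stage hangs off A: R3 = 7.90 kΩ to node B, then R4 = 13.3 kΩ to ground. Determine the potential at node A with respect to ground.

V_A ≈ 3.50 V

The second stage (R3 + R4 = 21.20 kΩ) loads node A in parallel with R2.
R2 ‖ (R3+R4) = 8.285 kΩ.
V_A = 11.2 × 8.285/(18.2 + 8.285) = 3.504 V.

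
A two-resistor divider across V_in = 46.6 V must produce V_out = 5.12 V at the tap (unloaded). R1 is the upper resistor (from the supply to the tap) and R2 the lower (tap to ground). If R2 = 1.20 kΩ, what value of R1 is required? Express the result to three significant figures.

R1 ≈ 9.72 kΩ

Required fraction k = V_out/V_in = 0.1099.
R1 = R2·(1/k − 1) = 1.20 × 8.102 = 9.722 kΩ.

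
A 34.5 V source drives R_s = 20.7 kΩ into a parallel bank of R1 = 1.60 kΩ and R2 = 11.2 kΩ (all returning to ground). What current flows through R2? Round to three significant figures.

I ≈ 0.195 mA

Combine the parallel branches: R_p = (1/1.60 + 1/11.2)⁻¹ = 1.400 kΩ.
Node voltage V_A = V_s · R_p/(R_s + R_p) = 34.5 × 0.06335 = 2.186 V.
Branch current I = V_A/R2 = 2.186/11.2 = 0.1951 mA.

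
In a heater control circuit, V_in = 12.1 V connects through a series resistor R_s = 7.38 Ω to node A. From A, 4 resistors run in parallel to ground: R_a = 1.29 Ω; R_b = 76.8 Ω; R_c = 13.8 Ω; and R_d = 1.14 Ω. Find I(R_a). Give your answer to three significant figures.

I ≈ 0.678 A

Combine the parallel branches: R_p = (1/1.29 + 1/76.8 + 1/13.8 + 1/1.14)⁻¹ = 0.5754 Ω.
V_A by voltage divider: V_A = 12.1 × 0.5754/(7.38 + 0.5754) = 0.8752 V.
I(R_a) = V_A / R_a = 0.8752/1.29 = 0.6784 A.
(Equivalently: I_total = 1.521 A, then current-divider fraction G_k/ΣG = 0.4461.)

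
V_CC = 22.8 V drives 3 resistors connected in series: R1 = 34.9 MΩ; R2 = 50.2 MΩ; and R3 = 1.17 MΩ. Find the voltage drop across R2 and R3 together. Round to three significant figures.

Total series resistance ΣR = 34.9 + 50.2 + 1.17 = 86.27 MΩ.
R_{R2..R3} = 50.2 + 1.17 = 51.37 MΩ.
V = V_CC · R/ΣR = 22.8 × 0.5955 = 13.58 V.

V ≈ 13.6 V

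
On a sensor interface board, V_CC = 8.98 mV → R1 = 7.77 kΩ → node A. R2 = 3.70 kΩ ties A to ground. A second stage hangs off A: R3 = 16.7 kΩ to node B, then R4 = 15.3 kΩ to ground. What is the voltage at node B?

The second stage (R3 + R4 = 32.00 kΩ) loads node A in parallel with R2.
R2 ‖ (R3+R4) = 3.317 kΩ.
So V_A = 8.98 × 0.2991 = 2.686 mV.
Then the unloaded second divider: V_B = V_A × R4/(R3+R4) = 2.686 × 0.4781 = 1.284 mV.

V_B ≈ 1.28 mV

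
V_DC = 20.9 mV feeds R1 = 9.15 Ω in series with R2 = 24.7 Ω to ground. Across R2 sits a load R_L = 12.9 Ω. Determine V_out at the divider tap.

V_out ≈ 10.0 mV

First combine the lower leg with the load: R2 ‖ R_L = 8.474 Ω.
Then V_out = V_DC · R2'/(R1 + R2') = 20.9 × 8.474/17.62 = 10.05 mV.
(Unloaded it would be 15.3 mV; the load pulls it down.)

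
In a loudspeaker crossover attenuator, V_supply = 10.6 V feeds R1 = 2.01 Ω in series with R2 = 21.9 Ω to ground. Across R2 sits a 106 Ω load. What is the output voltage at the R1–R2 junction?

V_out ≈ 9.54 V

The load sits in parallel with R2, giving an effective lower resistance R2' = R2·R_L/(R2+R_L) = 18.15 Ω.
Now apply the divider: V_out = 10.6 × 0.9003 = 9.543 V.
(Unloaded it would be 9.71 V; the load pulls it down.)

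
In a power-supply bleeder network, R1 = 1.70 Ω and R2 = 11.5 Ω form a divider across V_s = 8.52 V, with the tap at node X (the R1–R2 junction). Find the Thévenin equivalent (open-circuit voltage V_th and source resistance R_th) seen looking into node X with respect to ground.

Open-circuit (no load on X): V_th = V_s · R2/(R1 + R2) = 8.52 × 11.5/(1.700 + 11.5) = 7.423 V.
With V_s suppressed (replaced by a short), R_th = R1 ‖ R2 = (1.700 × 11.5)/(1.700 + 11.5) = 1.481 Ω.

V_th ≈ 7.42 V, R_th ≈ 1.48 Ω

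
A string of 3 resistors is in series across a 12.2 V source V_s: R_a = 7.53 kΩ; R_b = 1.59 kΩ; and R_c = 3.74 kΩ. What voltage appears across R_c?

V ≈ 3.55 V

Series total: ΣR = 7.53 + 1.59 + 3.74 = 12.86 kΩ.
By the voltage-divider rule, V = 12.2 × 3.740/12.86 = 3.548 V.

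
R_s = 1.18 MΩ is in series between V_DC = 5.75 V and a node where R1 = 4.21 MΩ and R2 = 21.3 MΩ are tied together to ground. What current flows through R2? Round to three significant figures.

Combine the parallel branches: R_p = (1/4.21 + 1/21.3)⁻¹ = 3.515 MΩ.
Node voltage V_A = V_DC · R_p/(R_s + R_p) = 5.75 × 0.7487 = 4.305 V.
I(R2) = V_A / R2 = 4.305/21.3 = 0.2021 µA.

I ≈ 0.202 µA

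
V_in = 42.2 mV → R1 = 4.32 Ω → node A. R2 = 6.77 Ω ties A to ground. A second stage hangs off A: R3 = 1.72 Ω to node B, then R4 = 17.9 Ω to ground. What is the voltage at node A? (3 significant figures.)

V_A ≈ 22.7 mV

Node A sees R2 in parallel with the series input of stage 2, R3 + R4 = 19.62 Ω.
R2 ‖ (R3+R4) = 5.033 Ω.
So V_A = 42.2 × 0.5381 = 22.71 mV.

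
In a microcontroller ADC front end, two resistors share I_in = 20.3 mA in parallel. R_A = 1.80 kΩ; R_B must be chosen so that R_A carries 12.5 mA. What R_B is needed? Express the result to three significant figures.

The fraction through R_A equals R_B/(R_A+R_B).
12.5/20.3 = R_B/(R_A + R_B) → R_B = R_A · (0.6158)/(1 − 0.6158) = 1.80 × 1.603 = 2.885 kΩ.

R_B ≈ 2.88 kΩ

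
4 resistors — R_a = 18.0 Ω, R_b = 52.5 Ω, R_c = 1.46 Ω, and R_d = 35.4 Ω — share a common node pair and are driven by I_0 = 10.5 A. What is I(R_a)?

I ≈ 0.740 A

Conductances: ΣG = 1/18.0 + 1/52.5 + 1/1.46 + 1/35.4 = 0.7878 (1/Ω).
R_a takes the fraction G_k/ΣG = 0.05556/0.7878 = 0.07052, so I = 10.5 × 0.07052 = 0.7405 A.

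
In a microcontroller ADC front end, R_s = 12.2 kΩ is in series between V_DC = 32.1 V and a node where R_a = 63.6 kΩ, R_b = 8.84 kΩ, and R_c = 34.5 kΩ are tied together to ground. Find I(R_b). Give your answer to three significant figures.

Equivalent of the parallel group: R_p = 6.336 kΩ.
V_A by voltage divider: V_A = 32.1 × 6.336/(12.2 + 6.336) = 10.97 V.
Branch current I = V_A/R_b = 10.97/8.84 = 1.241 mA.

I ≈ 1.24 mA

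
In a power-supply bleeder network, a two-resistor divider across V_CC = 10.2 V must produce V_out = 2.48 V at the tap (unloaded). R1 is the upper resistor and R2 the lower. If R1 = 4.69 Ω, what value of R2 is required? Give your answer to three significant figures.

R2 ≈ 1.51 Ω

V_out/V_CC = R2/(R1+R2) = 0.2431.
Rearranging, R2 = R1·k/(1−k) = 4.69 × 0.3212 = 1.507 Ω.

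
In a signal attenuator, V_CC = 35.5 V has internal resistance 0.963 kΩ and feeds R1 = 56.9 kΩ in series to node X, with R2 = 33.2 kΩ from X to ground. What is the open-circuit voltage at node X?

R1' = 0.963 + 56.9 = 57.86 kΩ (source resistance + R1).
With X open, the divider is unloaded: V_th = 35.5 × 33.2/91.06 = 12.94 V.

V_th ≈ 12.9 V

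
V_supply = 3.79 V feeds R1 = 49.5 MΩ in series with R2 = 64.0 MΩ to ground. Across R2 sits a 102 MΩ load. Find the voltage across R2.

R2 ‖ R_L = (64.0 × 102)/(64.0 + 102) = 39.33 MΩ.
Now apply the divider: V_out = 3.79 × 0.4427 = 1.678 V.
(Unloaded it would be 2.14 V; the load pulls it down.)

V_out ≈ 1.68 V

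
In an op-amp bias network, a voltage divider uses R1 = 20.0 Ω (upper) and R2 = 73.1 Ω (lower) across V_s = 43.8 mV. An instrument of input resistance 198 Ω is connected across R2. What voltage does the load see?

First combine the lower leg with the load: R2 ‖ R_L = 53.39 Ω.
Now apply the divider: V_out = 43.8 × 0.7275 = 31.86 mV.

V_out ≈ 31.9 mV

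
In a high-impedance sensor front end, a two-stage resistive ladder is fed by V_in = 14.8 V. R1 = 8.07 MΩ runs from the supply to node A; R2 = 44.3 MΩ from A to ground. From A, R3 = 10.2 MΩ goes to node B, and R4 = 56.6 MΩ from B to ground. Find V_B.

V_B ≈ 9.62 V

The second stage (R3 + R4 = 66.80 MΩ) loads node A in parallel with R2.
R2 ‖ (R3+R4) = 26.64 MΩ.
V_A = 14.8 × 26.64/(8.07 + 26.64) = 11.36 V.
V_B = V_A × 0.8473 = 9.624 V.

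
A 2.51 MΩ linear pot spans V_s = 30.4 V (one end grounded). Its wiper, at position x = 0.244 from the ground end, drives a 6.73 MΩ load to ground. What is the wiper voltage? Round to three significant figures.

V_out ≈ 6.94 V

Split the track: R_lower = x·R_p = 0.6124 MΩ, R_upper = (1−x)·R_p = 1.898 MΩ.
Lower segment in parallel with the load: 0.6124 ‖ 6.73 = 0.5614 MΩ.
Loaded-divider output: V_out = 30.4 × 0.2283 = 6.940 V.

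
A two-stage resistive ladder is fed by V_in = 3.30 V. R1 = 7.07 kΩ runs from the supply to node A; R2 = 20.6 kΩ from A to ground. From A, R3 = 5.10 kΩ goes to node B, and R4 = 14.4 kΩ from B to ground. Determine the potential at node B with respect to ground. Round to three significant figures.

Looking into the second stage from A: R3 + R4 = 19.50 kΩ appears in parallel with R2.
Effective lower resistance at A: R2 ‖ 19.50 = 10.02 kΩ.
V_A = 3.30 × 10.02/(7.07 + 10.02) = 1.935 V.
Stage 2 is unloaded, so V_B = V_A · R4/(R3+R4) = 1.935 × 14.4/19.50 = 1.429 V.

V_B ≈ 1.43 V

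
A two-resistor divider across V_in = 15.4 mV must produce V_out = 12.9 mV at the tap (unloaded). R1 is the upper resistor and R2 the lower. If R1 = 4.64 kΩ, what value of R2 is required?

V_out/V_in = R2/(R1+R2) = 0.8377.
Rearranging, R2 = R1·k/(1−k) = 4.64 × 5.160 = 23.94 kΩ.

R2 ≈ 23.9 kΩ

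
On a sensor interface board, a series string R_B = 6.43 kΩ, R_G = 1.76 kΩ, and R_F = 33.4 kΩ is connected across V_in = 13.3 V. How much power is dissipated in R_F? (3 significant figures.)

The common current is I = 13.3/41.59 = 0.3198 mA.
P = I²R = 0.1023 × 33.4 = 3.416 mW.

P ≈ 3.42 mW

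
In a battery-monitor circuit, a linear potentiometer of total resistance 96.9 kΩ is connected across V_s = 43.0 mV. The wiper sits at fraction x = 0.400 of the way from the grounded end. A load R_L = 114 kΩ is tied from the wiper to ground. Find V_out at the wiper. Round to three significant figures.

V_out ≈ 14.3 mV

Lower segment x·R_p = 38.76 kΩ; upper segment (1−x)·R_p = 58.14 kΩ.
Lower segment in parallel with the load: 38.76 ‖ 114 = 28.93 kΩ.
Then V_out = V_s · 28.93/(58.14 + 28.93) = 14.29 mV.
(Unloaded: V_out = x·V_s = 17.2 mV.)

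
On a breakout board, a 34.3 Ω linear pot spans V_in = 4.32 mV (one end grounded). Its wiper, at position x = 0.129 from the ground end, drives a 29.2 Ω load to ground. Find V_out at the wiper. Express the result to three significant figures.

V_out ≈ 0.492 mV

Split the track: R_lower = x·R_p = 4.425 Ω, R_upper = (1−x)·R_p = 29.88 Ω.
(x·R_p) ‖ R_L = 3.842 Ω.
Loaded-divider output: V_out = 4.32 × 0.1140 = 0.4923 mV.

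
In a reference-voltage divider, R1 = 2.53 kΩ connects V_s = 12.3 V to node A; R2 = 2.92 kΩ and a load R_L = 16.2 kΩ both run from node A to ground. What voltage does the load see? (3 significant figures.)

V_out ≈ 6.08 V

R2 ‖ R_L = (2.92 × 16.2)/(2.92 + 16.2) = 2.474 kΩ.
Voltage divider with the loaded lower leg: V_out = 12.3 × 2.474/(2.53 + 2.474) = 12.3 × 0.4944 = 6.081 V.
(Unloaded it would be 6.59 V; the load pulls it down.)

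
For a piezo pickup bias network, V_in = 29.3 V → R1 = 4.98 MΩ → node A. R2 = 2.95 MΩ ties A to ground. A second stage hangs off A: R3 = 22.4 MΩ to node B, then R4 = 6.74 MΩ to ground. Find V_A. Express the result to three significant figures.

The second stage (R3 + R4 = 29.14 MΩ) loads node A in parallel with R2.
R2 ‖ (R3+R4) = 2.679 MΩ.
So V_A = 29.3 × 0.3498 = 10.25 V.

V_A ≈ 10.2 V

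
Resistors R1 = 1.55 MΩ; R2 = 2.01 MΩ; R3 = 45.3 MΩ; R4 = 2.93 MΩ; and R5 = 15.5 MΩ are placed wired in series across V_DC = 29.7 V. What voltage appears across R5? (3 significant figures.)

Total series resistance ΣR = 1.55 + 2.01 + 45.3 + 2.93 + 15.5 = 67.29 MΩ.
By the voltage-divider rule, V = 29.7 × 15.50/67.29 = 6.841 V.

V ≈ 6.84 V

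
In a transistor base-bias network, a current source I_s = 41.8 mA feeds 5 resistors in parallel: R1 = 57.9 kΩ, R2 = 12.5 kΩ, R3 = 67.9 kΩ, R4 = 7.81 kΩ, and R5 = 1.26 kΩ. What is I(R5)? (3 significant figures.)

Conductances: ΣG = 1/57.9 + 1/12.5 + 1/67.9 + 1/7.81 + 1/1.26 = 1.034 (1/kΩ).
Current divider: I(R5) = I_s · G_k/ΣG = 41.8 × (0.7937/1.034) = 41.8 × 0.7678 = 32.09 mA.

I ≈ 32.1 mA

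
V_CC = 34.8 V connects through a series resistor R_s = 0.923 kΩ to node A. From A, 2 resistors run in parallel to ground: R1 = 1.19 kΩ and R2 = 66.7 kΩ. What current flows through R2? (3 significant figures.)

Parallel bank: R_p = 1/(1/1.19 + 1/66.7) = 1.169 kΩ.
V_A by voltage divider: V_A = 34.8 × 1.169/(0.923 + 1.169) = 19.45 V.
I(R2) = V_A / R2 = 19.45/66.7 = 0.2916 mA.

I ≈ 0.292 mA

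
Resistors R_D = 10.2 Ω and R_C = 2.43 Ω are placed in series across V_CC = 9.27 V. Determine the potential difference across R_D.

V ≈ 7.49 V

Series total: ΣR = 10.2 + 2.43 = 12.63 Ω.
V = V_CC · R/ΣR = 9.27 × 0.8076 = 7.486 V.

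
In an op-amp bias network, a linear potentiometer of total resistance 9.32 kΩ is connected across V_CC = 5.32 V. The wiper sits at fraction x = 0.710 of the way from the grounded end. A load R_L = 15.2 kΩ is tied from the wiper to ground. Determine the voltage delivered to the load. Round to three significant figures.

V_out ≈ 3.35 V

Split the track: R_lower = x·R_p = 6.617 kΩ, R_upper = (1−x)·R_p = 2.703 kΩ.
Lower segment in parallel with the load: 6.617 ‖ 15.2 = 4.610 kΩ.
Loaded-divider output: V_out = 5.32 × 0.6304 = 3.354 V.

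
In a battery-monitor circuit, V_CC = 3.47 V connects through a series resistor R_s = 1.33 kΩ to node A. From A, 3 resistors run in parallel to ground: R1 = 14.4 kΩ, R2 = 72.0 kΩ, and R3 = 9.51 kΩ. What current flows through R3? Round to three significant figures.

Equivalent of the parallel group: R_p = 5.305 kΩ.
Node voltage V_A = V_CC · R_p/(R_s + R_p) = 3.47 × 0.7996 = 2.774 V.
I(R3) = V_A / R3 = 2.774/9.51 = 0.2917 mA.
(Equivalently: I_total = 0.5229 mA, then current-divider fraction G_k/ΣG = 0.5579.)

I ≈ 0.292 mA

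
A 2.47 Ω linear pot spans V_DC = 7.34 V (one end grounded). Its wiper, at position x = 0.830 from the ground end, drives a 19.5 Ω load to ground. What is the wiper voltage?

The pot divides into 0.4199 Ω above the wiper and 2.050 Ω below.
Lower segment in parallel with the load: 2.050 ‖ 19.5 = 1.855 Ω.
Then V_out = V_DC · 1.855/(0.4199 + 1.855) = 5.985 V.

V_out ≈ 5.99 V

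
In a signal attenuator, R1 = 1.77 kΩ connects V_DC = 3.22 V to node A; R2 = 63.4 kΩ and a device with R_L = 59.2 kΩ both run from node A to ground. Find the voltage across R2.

V_out ≈ 3.04 V

The load sits in parallel with R2, giving an effective lower resistance R2' = R2·R_L/(R2+R_L) = 30.61 kΩ.
Then V_out = V_DC · R2'/(R1 + R2') = 3.22 × 30.61/32.38 = 3.044 V.
(Unloaded it would be 3.13 V; the load pulls it down.)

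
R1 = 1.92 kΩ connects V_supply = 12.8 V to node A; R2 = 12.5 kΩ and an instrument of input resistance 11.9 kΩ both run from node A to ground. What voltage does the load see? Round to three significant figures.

V_out ≈ 9.73 V

First combine the lower leg with the load: R2 ‖ R_L = 6.096 kΩ.
Then V_out = V_supply · R2'/(R1 + R2') = 12.8 × 6.096/8.016 = 9.734 V.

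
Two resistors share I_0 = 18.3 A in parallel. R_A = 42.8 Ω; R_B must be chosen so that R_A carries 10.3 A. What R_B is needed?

In a two-way split, I_A/I_0 = R_B/(R_A + R_B).
With f = 0.5628, R_B = R_A · f/(1−f) = 42.8 × 1.288 = 55.11 Ω.

R_B ≈ 55.1 Ω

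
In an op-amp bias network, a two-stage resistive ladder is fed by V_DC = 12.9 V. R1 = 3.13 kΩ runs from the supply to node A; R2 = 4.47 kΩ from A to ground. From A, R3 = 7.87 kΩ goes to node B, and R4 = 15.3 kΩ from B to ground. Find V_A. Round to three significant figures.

V_A ≈ 7.03 V

Looking into the second stage from A: R3 + R4 = 23.17 kΩ appears in parallel with R2.
R2 ‖ (R3+R4) = 3.747 kΩ.
So V_A = 12.9 × 0.5449 = 7.029 V.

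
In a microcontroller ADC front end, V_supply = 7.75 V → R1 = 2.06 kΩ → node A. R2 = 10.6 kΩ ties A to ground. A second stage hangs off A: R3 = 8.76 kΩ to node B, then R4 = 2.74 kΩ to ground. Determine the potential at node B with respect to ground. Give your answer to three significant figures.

V_B ≈ 1.34 V

Looking into the second stage from A: R3 + R4 = 11.50 kΩ appears in parallel with R2.
R2 ‖ (R3+R4) = 5.516 kΩ.
First divider: V_A = V_supply · 5.516/(2.06 + 5.516) = 5.643 V.
Stage 2 is unloaded, so V_B = V_A · R4/(R3+R4) = 5.643 × 2.74/11.50 = 1.344 V.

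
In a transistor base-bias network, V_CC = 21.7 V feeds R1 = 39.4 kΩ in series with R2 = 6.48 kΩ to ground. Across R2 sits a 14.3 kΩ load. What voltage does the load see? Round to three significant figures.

First combine the lower leg with the load: R2 ‖ R_L = 4.459 kΩ.
Voltage divider with the loaded lower leg: V_out = 21.7 × 4.459/(39.4 + 4.459) = 21.7 × 0.1017 = 2.206 V.

V_out ≈ 2.21 V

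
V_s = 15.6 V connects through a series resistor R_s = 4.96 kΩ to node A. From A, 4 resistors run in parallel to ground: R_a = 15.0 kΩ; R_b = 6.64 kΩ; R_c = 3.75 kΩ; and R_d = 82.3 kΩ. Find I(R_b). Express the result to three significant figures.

Combine the parallel branches: R_p = (1/15.0 + 1/6.64 + 1/3.75 + 1/82.3)⁻¹ = 2.016 kΩ.
V_A by voltage divider: V_A = 15.6 × 2.016/(4.96 + 2.016) = 4.508 V.
Branch current I = V_A/R_b = 4.508/6.64 = 0.6789 mA.

I ≈ 0.679 mA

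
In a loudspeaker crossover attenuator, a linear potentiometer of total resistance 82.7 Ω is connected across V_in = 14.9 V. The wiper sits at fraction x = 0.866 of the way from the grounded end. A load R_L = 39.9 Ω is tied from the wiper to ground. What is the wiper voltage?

Split the track: R_lower = x·R_p = 71.62 Ω, R_upper = (1−x)·R_p = 11.08 Ω.
R_L loads the lower segment: effective lower R = 25.62 Ω.
Loaded-divider output: V_out = 14.9 × 0.6981 = 10.40 V.

V_out ≈ 10.4 V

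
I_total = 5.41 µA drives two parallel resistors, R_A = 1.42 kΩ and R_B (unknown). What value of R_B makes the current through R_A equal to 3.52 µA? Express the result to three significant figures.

In a two-way split, I_A/I_total = R_B/(R_A + R_B).
3.52/5.41 = R_B/(R_A + R_B) → R_B = R_A · (0.6506)/(1 − 0.6506) = 1.42 × 1.862 = 2.645 kΩ.

R_B ≈ 2.64 kΩ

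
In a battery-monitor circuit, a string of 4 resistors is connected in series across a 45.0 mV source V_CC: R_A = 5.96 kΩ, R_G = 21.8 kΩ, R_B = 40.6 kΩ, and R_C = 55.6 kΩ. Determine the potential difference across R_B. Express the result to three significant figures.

V ≈ 14.7 mV

Series total: ΣR = 5.96 + 21.8 + 40.6 + 55.6 = 124.0 kΩ.
V = V_CC · R/ΣR = 45.0 × 0.3275 = 14.74 mV.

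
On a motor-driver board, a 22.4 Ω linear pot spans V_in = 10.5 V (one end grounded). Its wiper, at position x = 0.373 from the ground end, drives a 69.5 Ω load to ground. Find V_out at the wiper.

The pot divides into 14.04 Ω above the wiper and 8.355 Ω below.
(x·R_p) ‖ R_L = 7.459 Ω.
V_out = 10.5 × 7.459/(14.04 + 7.459) = 3.642 V.

V_out ≈ 3.64 V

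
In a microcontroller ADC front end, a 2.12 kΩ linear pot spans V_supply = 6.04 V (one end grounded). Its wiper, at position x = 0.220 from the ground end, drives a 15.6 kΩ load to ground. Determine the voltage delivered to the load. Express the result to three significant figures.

Lower segment x·R_p = 0.4664 kΩ; upper segment (1−x)·R_p = 1.654 kΩ.
Lower segment in parallel with the load: 0.4664 ‖ 15.6 = 0.4529 kΩ.
Then V_out = V_supply · 0.4529/(1.654 + 0.4529) = 1.299 V.
(Unloaded: V_out = x·V_supply = 1.33 V.)

V_out ≈ 1.30 V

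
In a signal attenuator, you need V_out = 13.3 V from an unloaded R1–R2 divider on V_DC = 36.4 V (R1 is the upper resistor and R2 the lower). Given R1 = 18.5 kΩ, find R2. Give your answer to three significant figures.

R2 ≈ 10.7 kΩ

The divider ratio is R2/(R1+R2) = 13.3/36.4 = 0.3654.
R2 = R1 · 0.3654/(1 − 0.3654) = 10.65 kΩ.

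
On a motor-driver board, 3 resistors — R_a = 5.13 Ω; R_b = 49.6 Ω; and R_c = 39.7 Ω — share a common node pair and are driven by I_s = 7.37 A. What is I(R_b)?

Total conductance ΣG = 1/5.13 + 1/49.6 + 1/39.7 = 0.2403 (units of 1/Ω).
Current divider: I(R_b) = I_s · G_k/ΣG = 7.37 × (0.02016/0.2403) = 7.37 × 0.08391 = 0.6184 A.

I ≈ 0.618 A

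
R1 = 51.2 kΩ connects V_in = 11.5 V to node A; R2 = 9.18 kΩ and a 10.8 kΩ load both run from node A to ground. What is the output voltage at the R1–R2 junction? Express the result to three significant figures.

V_out ≈ 1.02 V

The load sits in parallel with R2, giving an effective lower resistance R2' = R2·R_L/(R2+R_L) = 4.962 kΩ.
Voltage divider with the loaded lower leg: V_out = 11.5 × 4.962/(51.2 + 4.962) = 11.5 × 0.08835 = 1.016 V.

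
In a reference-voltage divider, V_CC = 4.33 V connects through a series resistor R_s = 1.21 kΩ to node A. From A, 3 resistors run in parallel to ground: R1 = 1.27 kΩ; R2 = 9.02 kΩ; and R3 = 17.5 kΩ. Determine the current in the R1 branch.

Combine the parallel branches: R_p = (1/1.27 + 1/9.02 + 1/17.5)⁻¹ = 1.047 kΩ.
V_A = 4.33 × 1.047/2.257 = 2.008 V.
Branch current I = V_A/R1 = 2.008/1.27 = 1.581 mA.

I ≈ 1.58 mA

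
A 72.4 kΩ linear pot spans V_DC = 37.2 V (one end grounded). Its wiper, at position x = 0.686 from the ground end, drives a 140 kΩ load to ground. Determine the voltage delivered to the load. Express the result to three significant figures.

The pot divides into 22.73 kΩ above the wiper and 49.67 kΩ below.
(x·R_p) ‖ R_L = 36.66 kΩ.
V_out = 37.2 × 36.66/(22.73 + 36.66) = 22.96 V.
(Unloaded: V_out = x·V_DC = 25.5 V.)

V_out ≈ 23.0 V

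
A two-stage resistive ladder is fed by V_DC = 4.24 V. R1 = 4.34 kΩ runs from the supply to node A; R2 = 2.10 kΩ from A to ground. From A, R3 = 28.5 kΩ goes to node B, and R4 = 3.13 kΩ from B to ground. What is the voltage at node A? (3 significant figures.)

Looking into the second stage from A: R3 + R4 = 31.63 kΩ appears in parallel with R2.
Effective lower resistance at A: R2 ‖ 31.63 = 1.969 kΩ.
V_A = 4.24 × 1.969/(4.34 + 1.969) = 1.323 V.

V_A ≈ 1.32 V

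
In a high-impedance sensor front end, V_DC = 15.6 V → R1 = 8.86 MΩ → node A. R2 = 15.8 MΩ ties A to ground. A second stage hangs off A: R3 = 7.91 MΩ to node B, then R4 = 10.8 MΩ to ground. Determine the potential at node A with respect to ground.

Node A sees R2 in parallel with the series input of stage 2, R3 + R4 = 18.71 MΩ.
R2 ‖ (R3+R4) = 8.566 MΩ.
First divider: V_A = V_DC · 8.566/(8.86 + 8.566) = 7.668 V.

V_A ≈ 7.67 V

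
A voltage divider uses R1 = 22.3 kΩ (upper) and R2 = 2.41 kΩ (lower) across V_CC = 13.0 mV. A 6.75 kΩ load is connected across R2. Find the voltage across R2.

V_out ≈ 0.959 mV

R2 ‖ R_L = (2.41 × 6.75)/(2.41 + 6.75) = 1.776 kΩ.
Then V_out = V_CC · R2'/(R1 + R2') = 13.0 × 1.776/24.08 = 0.9589 mV.
(Unloaded it would be 1.27 mV; the load pulls it down.)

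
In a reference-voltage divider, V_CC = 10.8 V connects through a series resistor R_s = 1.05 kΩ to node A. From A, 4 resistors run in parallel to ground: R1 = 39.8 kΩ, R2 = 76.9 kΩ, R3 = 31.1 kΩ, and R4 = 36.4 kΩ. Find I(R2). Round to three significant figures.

I ≈ 0.127 mA

Combine the parallel branches: R_p = (1/39.8 + 1/76.9 + 1/31.1 + 1/36.4)⁻¹ = 10.23 kΩ.
V_A by voltage divider: V_A = 10.8 × 10.23/(1.05 + 10.23) = 9.795 V.
I(R2) = V_A / R2 = 9.795/76.9 = 0.1274 mA.
(Equivalently: I_total = 0.9575 mA, then current-divider fraction G_k/ΣG = 0.1330.)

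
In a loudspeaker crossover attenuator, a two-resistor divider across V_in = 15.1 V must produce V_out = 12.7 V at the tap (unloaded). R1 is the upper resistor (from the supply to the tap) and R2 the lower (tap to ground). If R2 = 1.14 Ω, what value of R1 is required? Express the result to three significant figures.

R1 ≈ 0.215 Ω

The divider ratio is R2/(R1+R2) = 12.7/15.1 = 0.8411.
R1 = R2·(1/k − 1) = 1.14 × 0.1890 = 0.2154 Ω.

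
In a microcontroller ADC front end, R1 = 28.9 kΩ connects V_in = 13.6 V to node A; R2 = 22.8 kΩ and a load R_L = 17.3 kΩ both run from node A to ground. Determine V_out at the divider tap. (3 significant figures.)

First combine the lower leg with the load: R2 ‖ R_L = 9.836 kΩ.
Then V_out = V_in · R2'/(R1 + R2') = 13.6 × 9.836/38.74 = 3.453 V.

V_out ≈ 3.45 V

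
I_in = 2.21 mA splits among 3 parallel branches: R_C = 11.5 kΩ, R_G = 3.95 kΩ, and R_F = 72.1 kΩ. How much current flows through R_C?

ΣG = 1/11.5 + 1/3.95 + 1/72.1 = 0.3540.
Current divider: I(R_C) = I_in · G_k/ΣG = 2.21 × (0.08696/0.3540) = 2.21 × 0.2456 = 0.5429 mA.

I ≈ 0.543 mA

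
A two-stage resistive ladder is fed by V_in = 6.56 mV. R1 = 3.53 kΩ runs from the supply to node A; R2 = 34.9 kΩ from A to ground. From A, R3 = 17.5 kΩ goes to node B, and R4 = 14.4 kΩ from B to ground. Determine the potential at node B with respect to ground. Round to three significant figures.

Looking into the second stage from A: R3 + R4 = 31.90 kΩ appears in parallel with R2.
Effective lower resistance at A: R2 ‖ 31.90 = 16.67 kΩ.
First divider: V_A = V_in · 16.67/(3.53 + 16.67) = 5.413 mV.
V_B = V_A × 0.4514 = 2.444 mV.

V_B ≈ 2.44 mV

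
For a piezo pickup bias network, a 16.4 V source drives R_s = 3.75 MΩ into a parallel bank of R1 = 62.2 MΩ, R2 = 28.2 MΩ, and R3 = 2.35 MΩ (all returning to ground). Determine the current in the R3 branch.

I ≈ 2.50 µA

Equivalent of the parallel group: R_p = 2.096 MΩ.
V_A = 16.4 × 2.096/5.846 = 5.880 V.
I(R3) = V_A / R3 = 5.880/2.35 = 2.502 µA.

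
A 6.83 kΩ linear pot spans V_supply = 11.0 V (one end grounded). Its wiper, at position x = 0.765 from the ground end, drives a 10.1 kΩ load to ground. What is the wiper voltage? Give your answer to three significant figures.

Split the track: R_lower = x·R_p = 5.225 kΩ, R_upper = (1−x)·R_p = 1.605 kΩ.
R_L loads the lower segment: effective lower R = 3.444 kΩ.
Then V_out = V_supply · 3.444/(1.605 + 3.444) = 7.503 V.

V_out ≈ 7.50 V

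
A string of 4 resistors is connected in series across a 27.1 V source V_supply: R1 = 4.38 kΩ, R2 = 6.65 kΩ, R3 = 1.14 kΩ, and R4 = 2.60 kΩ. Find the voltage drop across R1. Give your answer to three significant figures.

Series total: ΣR = 4.38 + 6.65 + 1.14 + 2.60 = 14.77 kΩ.
By the voltage-divider rule, V = 27.1 × 4.380/14.77 = 8.036 V.

V ≈ 8.04 V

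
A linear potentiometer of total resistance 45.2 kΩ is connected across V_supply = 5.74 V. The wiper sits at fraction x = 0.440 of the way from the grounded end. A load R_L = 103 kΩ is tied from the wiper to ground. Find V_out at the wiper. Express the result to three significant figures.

V_out ≈ 2.28 V

Lower segment x·R_p = 19.89 kΩ; upper segment (1−x)·R_p = 25.31 kΩ.
R_L loads the lower segment: effective lower R = 16.67 kΩ.
Loaded-divider output: V_out = 5.74 × 0.3971 = 2.279 V.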